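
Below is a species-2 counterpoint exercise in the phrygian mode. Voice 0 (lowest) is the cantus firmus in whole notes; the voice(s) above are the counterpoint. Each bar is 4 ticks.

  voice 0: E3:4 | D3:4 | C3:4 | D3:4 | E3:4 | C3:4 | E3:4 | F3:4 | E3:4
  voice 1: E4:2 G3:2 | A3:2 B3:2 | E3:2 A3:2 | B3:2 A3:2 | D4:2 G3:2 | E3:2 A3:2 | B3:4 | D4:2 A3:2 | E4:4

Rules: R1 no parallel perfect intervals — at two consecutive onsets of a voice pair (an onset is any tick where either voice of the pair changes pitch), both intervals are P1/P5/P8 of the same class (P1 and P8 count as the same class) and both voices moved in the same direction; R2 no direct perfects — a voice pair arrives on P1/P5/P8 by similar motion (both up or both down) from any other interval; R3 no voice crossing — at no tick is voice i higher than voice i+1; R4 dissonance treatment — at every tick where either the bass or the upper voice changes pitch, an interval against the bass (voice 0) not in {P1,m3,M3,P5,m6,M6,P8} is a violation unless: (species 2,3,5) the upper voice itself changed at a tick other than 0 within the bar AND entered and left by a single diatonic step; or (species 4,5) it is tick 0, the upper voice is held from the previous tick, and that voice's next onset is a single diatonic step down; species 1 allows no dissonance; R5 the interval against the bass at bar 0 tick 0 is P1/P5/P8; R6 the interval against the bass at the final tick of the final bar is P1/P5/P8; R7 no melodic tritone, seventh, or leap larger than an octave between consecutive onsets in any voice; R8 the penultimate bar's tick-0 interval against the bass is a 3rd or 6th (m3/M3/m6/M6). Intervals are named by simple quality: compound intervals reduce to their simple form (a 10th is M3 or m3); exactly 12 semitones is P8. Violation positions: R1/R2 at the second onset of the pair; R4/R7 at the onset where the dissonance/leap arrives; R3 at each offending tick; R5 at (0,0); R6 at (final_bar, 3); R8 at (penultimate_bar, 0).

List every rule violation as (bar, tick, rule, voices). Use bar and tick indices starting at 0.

bar 0: v0=E3 v1=E4 downbeat P8
bar 1: v0=D3 v1=A3 downbeat P5
bar 2: v0=C3 v1=E3 downbeat M3
bar 3: v0=D3 v1=B3 downbeat M6
bar 4: v0=E3 v1=D4 downbeat m7
bar 5: v0=C3 v1=E3 downbeat M3
bar 6: v0=E3 v1=B3 downbeat P5
bar 7: v0=F3 v1=D4 downbeat M6
bar 8: v0=E3 v1=E4 downbeat P8
  -> R4 @ bar 4 tick 0 v(0, 1): E3/D4 m7 untreated
  -> R2 @ bar 6 tick 0 v(0, 1): C3/A3 M6 -> E3/B3 P5 similar

(4, 0, R4, (0, 1))
(6, 0, R2, (0, 1))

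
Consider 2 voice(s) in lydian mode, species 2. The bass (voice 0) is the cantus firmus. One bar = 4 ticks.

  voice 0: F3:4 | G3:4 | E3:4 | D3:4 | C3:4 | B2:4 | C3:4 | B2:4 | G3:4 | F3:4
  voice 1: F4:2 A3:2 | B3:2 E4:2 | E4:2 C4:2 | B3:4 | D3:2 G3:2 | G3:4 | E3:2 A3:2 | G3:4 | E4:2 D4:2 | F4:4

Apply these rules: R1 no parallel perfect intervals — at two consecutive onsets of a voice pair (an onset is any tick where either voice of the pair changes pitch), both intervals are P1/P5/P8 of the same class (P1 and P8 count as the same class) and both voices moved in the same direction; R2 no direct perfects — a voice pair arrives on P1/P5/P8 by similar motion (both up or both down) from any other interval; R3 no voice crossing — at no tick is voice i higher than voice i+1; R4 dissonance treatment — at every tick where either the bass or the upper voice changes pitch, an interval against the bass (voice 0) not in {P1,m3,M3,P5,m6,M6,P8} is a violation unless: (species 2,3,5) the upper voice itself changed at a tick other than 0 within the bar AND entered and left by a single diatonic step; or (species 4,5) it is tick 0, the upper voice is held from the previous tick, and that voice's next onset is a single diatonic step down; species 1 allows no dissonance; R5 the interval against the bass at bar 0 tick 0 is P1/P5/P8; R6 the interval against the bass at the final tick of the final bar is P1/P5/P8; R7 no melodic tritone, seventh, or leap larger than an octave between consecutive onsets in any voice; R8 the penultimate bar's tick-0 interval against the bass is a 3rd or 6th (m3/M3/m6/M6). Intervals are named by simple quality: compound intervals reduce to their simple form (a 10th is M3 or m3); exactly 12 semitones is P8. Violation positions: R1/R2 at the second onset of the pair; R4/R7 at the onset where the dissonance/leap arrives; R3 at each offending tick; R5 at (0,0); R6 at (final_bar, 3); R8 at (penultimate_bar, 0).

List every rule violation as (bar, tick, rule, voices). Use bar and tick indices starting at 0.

(4, 0, R4, (0, 1))

bar 0: v0=F3 v1=F4 downbeat P8
bar 1: v0=G3 v1=B3 downbeat M3
bar 2: v0=E3 v1=E4 downbeat P8
bar 3: v0=D3 v1=B3 downbeat M6
bar 4: v0=C3 v1=D3 downbeat M2
bar 5: v0=B2 v1=G3 downbeat m6
bar 6: v0=C3 v1=E3 downbeat M3
bar 7: v0=B2 v1=G3 downbeat m6
bar 8: v0=G3 v1=E4 downbeat M6
bar 9: v0=F3 v1=F4 downbeat P8
  -> R4 @ bar 4 tick 0 v(0, 1): C3/D3 M2 untreated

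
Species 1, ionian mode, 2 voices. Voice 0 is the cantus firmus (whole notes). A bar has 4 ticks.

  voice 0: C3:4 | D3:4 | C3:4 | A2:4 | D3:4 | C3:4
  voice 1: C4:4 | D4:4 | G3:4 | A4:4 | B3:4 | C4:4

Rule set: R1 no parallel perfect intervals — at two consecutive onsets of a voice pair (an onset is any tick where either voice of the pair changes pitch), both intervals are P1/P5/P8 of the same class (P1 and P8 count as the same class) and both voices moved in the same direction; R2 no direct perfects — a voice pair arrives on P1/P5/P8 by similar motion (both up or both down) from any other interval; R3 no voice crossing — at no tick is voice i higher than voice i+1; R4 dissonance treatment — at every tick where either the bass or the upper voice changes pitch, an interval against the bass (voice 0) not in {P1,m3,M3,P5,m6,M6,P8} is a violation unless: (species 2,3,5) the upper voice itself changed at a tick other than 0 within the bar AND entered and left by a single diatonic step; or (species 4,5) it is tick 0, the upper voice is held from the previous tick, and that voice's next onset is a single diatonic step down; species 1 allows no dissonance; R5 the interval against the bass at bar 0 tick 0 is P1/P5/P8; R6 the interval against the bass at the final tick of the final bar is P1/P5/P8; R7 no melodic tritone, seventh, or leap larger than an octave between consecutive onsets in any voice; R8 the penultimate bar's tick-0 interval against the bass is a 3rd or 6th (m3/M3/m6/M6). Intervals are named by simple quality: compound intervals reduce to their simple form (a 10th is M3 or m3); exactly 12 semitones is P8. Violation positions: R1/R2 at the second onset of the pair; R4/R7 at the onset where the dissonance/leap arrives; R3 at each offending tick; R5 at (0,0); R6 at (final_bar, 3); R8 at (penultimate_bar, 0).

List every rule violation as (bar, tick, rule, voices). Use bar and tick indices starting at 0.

bar 0: v0=C3 v1=C4 downbeat P8
bar 1: v0=D3 v1=D4 downbeat P8
bar 2: v0=C3 v1=G3 downbeat P5
bar 3: v0=A2 v1=A4 downbeat P1
bar 4: v0=D3 v1=B3 downbeat M6
bar 5: v0=C3 v1=C4 downbeat P8
  -> R1 @ bar 1 tick 0 v(0, 1): C3/C4 P8 -> D3/D4 P8 similar
  -> R2 @ bar 2 tick 0 v(0, 1): D3/D4 P8 -> C3/G3 P5 similar
  -> R7 @ bar 3 tick 0 v(1,): G3->A4 leap 14st
  -> R7 @ bar 4 tick 0 v(1,): A4->B3 leap 10st

(1, 0, R1, (0, 1))
(2, 0, R2, (0, 1))
(3, 0, R7, (1,))
(4, 0, R7, (1,))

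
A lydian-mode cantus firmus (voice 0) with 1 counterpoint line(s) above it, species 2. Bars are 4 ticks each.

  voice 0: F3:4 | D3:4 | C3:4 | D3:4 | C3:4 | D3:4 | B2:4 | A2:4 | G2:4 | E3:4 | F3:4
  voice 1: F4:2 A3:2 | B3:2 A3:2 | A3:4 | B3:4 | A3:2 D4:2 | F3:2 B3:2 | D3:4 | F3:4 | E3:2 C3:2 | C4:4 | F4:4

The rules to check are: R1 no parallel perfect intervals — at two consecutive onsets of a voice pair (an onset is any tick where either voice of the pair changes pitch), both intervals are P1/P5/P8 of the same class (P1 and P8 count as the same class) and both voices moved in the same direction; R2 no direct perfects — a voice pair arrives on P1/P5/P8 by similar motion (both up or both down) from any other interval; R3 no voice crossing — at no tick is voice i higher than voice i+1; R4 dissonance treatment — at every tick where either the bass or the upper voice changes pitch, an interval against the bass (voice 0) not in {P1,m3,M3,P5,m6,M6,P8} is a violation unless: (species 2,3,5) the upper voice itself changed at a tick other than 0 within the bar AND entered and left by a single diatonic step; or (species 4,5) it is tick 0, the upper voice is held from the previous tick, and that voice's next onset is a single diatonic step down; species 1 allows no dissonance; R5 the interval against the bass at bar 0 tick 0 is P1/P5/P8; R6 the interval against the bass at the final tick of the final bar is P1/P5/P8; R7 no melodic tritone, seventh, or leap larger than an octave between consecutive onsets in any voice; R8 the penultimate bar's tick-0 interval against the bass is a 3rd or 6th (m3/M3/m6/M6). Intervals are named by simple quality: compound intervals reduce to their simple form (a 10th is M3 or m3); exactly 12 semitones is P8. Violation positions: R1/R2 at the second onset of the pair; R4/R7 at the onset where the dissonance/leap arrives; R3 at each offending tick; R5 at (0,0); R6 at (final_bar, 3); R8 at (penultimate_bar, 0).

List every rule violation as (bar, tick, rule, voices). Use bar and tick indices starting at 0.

(4, 2, R4, (0, 1))
(5, 2, R7, (1,))
(8, 2, R4, (0, 1))
(10, 0, R2, (0, 1))

bar 0: v0=F3 v1=F4 downbeat P8
bar 1: v0=D3 v1=B3 downbeat M6
bar 2: v0=C3 v1=A3 downbeat M6
bar 3: v0=D3 v1=B3 downbeat M6
bar 4: v0=C3 v1=A3 downbeat M6
bar 5: v0=D3 v1=F3 downbeat m3
bar 6: v0=B2 v1=D3 downbeat m3
bar 7: v0=A2 v1=F3 downbeat m6
bar 8: v0=G2 v1=E3 downbeat M6
bar 9: v0=E3 v1=C4 downbeat m6
bar 10: v0=F3 v1=F4 downbeat P8
  -> R4 @ bar 4 tick 2 v(0, 1): C3/D4 M2 untreated
  -> R7 @ bar 5 tick 2 v(1,): F3->B3 leap 6st
  -> R4 @ bar 8 tick 2 v(0, 1): G2/C3 P4 untreated
  -> R2 @ bar 10 tick 0 v(0, 1): E3/C4 m6 -> F3/F4 P8 similar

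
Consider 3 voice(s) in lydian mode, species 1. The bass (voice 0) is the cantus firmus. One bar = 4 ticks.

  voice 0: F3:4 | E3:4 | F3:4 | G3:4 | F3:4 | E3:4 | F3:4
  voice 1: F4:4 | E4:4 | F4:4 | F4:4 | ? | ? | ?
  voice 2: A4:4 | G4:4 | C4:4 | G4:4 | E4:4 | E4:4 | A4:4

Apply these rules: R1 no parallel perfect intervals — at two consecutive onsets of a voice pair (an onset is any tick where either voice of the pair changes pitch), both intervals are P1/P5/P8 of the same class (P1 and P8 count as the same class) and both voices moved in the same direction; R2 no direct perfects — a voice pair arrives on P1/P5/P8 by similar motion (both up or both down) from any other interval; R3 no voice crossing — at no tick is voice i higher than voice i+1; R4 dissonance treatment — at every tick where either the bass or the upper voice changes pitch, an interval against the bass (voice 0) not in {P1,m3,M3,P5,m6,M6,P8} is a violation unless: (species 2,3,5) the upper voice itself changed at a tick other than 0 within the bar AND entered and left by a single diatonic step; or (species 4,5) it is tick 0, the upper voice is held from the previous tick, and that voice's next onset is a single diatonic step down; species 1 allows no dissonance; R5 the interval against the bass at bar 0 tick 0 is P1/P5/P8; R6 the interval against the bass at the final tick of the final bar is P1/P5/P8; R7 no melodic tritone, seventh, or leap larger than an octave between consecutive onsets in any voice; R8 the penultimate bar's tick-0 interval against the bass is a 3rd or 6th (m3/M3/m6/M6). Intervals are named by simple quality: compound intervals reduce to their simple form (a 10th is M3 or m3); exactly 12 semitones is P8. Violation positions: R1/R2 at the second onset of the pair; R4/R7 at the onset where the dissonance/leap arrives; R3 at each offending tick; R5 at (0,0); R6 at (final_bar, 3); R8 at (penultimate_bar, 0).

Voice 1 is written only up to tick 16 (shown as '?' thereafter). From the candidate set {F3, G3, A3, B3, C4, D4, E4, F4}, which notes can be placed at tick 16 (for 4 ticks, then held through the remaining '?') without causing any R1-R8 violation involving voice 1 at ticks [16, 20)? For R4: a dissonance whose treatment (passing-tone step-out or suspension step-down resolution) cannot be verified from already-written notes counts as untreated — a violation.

{D4}

F3: violates R2
G3: violates R4,R7
A3: violates R2
B3: violates R4,R7
C4: violates R2
D4: legal
E4: violates R2,R4
F4: violates R3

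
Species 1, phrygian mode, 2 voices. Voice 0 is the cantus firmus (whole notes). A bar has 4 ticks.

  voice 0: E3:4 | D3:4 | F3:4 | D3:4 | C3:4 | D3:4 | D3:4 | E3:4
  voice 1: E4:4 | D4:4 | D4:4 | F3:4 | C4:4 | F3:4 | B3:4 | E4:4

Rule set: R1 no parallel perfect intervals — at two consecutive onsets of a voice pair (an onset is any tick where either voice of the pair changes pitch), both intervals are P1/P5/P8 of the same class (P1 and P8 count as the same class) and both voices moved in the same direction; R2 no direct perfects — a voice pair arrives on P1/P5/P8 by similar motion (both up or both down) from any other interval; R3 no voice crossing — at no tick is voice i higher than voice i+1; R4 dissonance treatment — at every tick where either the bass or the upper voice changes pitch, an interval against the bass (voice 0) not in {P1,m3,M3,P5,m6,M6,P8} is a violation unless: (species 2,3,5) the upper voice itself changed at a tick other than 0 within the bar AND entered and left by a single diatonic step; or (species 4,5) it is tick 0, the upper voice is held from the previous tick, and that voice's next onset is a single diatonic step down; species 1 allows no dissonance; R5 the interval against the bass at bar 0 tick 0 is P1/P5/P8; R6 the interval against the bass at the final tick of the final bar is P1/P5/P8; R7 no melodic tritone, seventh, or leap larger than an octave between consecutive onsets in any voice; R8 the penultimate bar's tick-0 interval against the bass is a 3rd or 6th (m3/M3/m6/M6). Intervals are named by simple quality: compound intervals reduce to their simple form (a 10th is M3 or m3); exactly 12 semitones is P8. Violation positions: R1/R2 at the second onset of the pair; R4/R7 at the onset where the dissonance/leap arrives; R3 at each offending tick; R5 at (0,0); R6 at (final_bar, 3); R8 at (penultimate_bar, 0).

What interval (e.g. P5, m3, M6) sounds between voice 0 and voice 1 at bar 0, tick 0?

P8

voice 0=E3 voice 1=E4 -> P8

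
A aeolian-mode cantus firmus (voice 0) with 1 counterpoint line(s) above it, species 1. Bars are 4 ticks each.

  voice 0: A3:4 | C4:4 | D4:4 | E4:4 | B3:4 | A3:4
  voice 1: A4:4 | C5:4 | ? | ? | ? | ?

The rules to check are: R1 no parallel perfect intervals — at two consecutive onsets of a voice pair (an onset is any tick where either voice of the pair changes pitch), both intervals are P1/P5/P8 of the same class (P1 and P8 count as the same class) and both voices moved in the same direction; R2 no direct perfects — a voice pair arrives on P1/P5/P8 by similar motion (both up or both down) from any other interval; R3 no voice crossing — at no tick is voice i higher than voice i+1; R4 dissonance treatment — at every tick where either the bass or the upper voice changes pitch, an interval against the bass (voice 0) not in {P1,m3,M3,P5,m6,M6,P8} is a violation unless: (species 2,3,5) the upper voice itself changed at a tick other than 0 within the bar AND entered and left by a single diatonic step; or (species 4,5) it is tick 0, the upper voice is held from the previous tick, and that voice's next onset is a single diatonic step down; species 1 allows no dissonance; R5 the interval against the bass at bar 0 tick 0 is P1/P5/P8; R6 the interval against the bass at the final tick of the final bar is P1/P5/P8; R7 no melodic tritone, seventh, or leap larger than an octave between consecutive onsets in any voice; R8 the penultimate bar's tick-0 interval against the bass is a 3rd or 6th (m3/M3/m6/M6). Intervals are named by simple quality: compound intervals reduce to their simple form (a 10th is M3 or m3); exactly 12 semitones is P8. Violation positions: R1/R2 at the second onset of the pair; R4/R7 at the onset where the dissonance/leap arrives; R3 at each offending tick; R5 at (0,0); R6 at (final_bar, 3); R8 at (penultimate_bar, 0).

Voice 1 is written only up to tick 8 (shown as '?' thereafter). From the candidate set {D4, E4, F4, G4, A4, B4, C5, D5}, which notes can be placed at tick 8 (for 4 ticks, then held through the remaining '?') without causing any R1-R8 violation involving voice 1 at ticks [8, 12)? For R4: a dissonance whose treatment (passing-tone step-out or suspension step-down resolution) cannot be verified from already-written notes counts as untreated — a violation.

D4: violates R7
E4: violates R4
F4: legal
G4: violates R4
A4: legal
B4: legal
C5: violates R4
D5: violates R1

{A4, B4, F4}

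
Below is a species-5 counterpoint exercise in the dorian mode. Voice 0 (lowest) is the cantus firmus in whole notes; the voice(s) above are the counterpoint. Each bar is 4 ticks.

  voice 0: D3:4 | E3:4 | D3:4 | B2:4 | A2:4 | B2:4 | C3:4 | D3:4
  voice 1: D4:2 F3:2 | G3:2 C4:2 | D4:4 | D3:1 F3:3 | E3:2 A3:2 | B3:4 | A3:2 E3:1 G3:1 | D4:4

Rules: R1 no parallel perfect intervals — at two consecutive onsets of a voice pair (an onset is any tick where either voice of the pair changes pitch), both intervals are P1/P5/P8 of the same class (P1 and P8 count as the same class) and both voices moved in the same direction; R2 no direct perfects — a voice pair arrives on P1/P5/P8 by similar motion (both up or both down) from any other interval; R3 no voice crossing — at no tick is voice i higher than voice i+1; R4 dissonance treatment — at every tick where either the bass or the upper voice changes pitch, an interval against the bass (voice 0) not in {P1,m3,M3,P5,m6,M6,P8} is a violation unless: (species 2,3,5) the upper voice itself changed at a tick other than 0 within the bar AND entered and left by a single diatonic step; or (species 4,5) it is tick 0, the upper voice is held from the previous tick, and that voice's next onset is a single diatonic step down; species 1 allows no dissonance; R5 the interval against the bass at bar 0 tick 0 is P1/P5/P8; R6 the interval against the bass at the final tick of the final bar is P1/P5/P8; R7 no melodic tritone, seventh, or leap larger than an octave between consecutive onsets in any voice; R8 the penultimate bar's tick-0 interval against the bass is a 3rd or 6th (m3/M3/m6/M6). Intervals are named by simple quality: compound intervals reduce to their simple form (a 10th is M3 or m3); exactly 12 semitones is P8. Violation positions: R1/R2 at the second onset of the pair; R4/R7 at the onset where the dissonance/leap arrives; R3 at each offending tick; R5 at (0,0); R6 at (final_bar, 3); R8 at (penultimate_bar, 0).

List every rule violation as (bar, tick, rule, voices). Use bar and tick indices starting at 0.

bar 0: v0=D3 v1=D4 downbeat P8
bar 1: v0=E3 v1=G3 downbeat m3
bar 2: v0=D3 v1=D4 downbeat P8
bar 3: v0=B2 v1=D3 downbeat m3
bar 4: v0=A2 v1=E3 downbeat P5
bar 5: v0=B2 v1=B3 downbeat P8
bar 6: v0=C3 v1=A3 downbeat M6
bar 7: v0=D3 v1=D4 downbeat P8
  -> R4 @ bar 3 tick 1 v(0, 1): B2/F3 TT untreated
  -> R2 @ bar 4 tick 0 v(0, 1): B2/F3 TT -> A2/E3 P5 similar
  -> R1 @ bar 5 tick 0 v(0, 1): A2/A3 P8 -> B2/B3 P8 similar
  -> R2 @ bar 7 tick 0 v(0, 1): C3/G3 P5 -> D3/D4 P8 similar

(3, 1, R4, (0, 1))
(4, 0, R2, (0, 1))
(5, 0, R1, (0, 1))
(7, 0, R2, (0, 1))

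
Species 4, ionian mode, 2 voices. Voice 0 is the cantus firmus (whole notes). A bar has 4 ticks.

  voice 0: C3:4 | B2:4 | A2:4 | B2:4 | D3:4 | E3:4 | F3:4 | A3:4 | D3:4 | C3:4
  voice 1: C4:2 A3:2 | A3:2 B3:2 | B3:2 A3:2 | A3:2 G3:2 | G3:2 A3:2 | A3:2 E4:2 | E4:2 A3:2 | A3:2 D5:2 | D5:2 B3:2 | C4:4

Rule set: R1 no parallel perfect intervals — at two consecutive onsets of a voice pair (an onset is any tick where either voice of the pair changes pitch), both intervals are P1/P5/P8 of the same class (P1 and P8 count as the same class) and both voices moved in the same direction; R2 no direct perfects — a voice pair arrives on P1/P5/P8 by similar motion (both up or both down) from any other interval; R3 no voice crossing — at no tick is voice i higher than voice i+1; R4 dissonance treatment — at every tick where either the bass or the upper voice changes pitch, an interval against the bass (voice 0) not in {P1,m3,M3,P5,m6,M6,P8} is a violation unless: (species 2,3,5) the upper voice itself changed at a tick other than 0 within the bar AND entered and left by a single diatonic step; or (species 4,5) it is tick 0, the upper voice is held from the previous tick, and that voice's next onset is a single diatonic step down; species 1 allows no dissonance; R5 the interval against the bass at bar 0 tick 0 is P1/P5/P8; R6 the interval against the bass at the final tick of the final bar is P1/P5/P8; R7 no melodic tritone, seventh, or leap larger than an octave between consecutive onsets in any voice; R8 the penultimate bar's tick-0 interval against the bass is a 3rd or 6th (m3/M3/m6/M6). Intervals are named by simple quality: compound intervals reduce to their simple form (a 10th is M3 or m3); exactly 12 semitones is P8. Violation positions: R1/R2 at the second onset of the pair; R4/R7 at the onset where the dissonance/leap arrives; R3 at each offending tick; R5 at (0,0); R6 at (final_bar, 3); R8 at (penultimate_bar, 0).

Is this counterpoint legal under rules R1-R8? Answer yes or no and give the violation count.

bar 0: v0=C3 v1=C4 (P8)
bar 1: v0=B2 v1=A3 (m7)
bar 2: v0=A2 v1=B3 (M2)
bar 3: v0=B2 v1=A3 (m7)
bar 4: v0=D3 v1=G3 (P4)
bar 5: v0=E3 v1=A3 (P4)
bar 6: v0=F3 v1=E4 (M7)
bar 7: v0=A3 v1=A3 (P1)
bar 8: v0=D3 v1=D5 (P1)
bar 9: v0=C3 v1=C4 (P8)
  R4 @ bar1.0: B2/A3 m7 untreated
  R4 @ bar4.0: D3/G3 P4 untreated
  R4 @ bar5.0: E3/A3 P4 untreated
  R4 @ bar6.0: F3/E4 M7 untreated
  R4 @ bar7.2: A3/D5 P4 untreated
  R7 @ bar7.2: A3->D5 leap 17st
  R8 @ bar8.0: penult P1 not 3rd/6th
  R7 @ bar8.2: D5->B3 leap 15st

No (8 violations)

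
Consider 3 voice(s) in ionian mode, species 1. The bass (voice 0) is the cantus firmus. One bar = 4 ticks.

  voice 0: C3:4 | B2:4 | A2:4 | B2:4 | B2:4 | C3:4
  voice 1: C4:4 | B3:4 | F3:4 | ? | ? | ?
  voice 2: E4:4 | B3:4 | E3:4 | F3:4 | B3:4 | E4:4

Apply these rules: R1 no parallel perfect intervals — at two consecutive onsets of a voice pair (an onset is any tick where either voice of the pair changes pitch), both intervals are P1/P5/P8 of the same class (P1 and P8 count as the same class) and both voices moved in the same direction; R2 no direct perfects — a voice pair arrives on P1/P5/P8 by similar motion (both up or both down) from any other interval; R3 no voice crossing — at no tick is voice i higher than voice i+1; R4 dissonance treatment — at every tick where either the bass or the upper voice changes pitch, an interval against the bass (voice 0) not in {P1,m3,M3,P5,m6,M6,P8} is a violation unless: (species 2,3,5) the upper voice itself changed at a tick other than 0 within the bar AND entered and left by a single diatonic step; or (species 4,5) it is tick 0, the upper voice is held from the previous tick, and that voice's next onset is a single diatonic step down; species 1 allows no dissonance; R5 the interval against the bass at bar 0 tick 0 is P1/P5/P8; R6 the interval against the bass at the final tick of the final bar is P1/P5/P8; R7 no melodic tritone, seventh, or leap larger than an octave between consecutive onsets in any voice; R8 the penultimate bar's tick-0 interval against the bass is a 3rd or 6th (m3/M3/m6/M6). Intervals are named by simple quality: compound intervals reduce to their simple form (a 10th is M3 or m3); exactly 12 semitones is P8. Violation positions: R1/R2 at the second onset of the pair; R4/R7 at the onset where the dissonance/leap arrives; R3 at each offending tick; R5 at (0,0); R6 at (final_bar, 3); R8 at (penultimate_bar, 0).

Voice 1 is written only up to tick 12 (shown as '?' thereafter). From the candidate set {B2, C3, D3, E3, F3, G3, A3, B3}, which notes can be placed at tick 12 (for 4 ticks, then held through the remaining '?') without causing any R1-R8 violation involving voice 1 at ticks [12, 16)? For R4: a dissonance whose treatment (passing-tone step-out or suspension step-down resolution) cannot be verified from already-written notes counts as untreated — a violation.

{D3}

B2: violates R7
C3: violates R4
D3: legal
E3: violates R4
F3: violates R4
G3: violates R3
A3: violates R3,R4
B3: violates R2,R3,R7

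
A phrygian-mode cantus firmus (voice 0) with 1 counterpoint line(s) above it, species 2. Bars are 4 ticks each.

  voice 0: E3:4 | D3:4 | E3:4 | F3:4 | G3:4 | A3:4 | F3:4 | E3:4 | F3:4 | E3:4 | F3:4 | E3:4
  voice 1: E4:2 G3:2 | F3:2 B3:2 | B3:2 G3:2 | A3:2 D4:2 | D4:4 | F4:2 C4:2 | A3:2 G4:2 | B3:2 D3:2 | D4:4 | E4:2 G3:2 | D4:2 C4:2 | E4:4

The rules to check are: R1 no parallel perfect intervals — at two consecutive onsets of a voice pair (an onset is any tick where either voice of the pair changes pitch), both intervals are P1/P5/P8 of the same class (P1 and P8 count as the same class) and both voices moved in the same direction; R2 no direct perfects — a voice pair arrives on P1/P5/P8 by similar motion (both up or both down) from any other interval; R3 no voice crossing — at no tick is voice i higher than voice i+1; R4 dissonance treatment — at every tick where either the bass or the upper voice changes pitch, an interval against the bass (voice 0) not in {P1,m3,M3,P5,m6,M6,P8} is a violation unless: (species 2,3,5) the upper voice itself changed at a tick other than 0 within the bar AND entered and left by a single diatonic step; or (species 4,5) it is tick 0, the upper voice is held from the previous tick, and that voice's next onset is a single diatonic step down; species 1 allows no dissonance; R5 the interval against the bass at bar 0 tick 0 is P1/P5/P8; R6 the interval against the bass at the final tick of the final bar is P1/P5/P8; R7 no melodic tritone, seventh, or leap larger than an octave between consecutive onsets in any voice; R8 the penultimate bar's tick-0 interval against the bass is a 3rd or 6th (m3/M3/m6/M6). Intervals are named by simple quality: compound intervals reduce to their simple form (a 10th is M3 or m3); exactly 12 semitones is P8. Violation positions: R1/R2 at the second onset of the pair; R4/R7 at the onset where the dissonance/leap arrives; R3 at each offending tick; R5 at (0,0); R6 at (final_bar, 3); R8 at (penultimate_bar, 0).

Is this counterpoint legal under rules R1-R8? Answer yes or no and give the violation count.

bar 0: v0=E3 v1=E4 (P8)
bar 1: v0=D3 v1=F3 (m3)
bar 2: v0=E3 v1=B3 (P5)
bar 3: v0=F3 v1=A3 (M3)
bar 4: v0=G3 v1=D4 (P5)
bar 5: v0=A3 v1=F4 (m6)
bar 6: v0=F3 v1=A3 (M3)
bar 7: v0=E3 v1=B3 (P5)
bar 8: v0=F3 v1=D4 (M6)
bar 9: v0=E3 v1=E4 (P8)
bar 10: v0=F3 v1=D4 (M6)
bar 11: v0=E3 v1=E4 (P8)
  R7 @ bar1.2: F3->B3 leap 6st
  R4 @ bar6.2: F3/G4 M2 untreated
  R7 @ bar6.2: A3->G4 leap 10st
  R2 @ bar7.0: F3/G4 M2 -> E3/B3 P5 similar
  R3 @ bar7.2: E3 above D3
  R4 @ bar7.2: E3/D3 M2 untreated
  R3 @ bar7.3: E3 above D3

No (7 violations)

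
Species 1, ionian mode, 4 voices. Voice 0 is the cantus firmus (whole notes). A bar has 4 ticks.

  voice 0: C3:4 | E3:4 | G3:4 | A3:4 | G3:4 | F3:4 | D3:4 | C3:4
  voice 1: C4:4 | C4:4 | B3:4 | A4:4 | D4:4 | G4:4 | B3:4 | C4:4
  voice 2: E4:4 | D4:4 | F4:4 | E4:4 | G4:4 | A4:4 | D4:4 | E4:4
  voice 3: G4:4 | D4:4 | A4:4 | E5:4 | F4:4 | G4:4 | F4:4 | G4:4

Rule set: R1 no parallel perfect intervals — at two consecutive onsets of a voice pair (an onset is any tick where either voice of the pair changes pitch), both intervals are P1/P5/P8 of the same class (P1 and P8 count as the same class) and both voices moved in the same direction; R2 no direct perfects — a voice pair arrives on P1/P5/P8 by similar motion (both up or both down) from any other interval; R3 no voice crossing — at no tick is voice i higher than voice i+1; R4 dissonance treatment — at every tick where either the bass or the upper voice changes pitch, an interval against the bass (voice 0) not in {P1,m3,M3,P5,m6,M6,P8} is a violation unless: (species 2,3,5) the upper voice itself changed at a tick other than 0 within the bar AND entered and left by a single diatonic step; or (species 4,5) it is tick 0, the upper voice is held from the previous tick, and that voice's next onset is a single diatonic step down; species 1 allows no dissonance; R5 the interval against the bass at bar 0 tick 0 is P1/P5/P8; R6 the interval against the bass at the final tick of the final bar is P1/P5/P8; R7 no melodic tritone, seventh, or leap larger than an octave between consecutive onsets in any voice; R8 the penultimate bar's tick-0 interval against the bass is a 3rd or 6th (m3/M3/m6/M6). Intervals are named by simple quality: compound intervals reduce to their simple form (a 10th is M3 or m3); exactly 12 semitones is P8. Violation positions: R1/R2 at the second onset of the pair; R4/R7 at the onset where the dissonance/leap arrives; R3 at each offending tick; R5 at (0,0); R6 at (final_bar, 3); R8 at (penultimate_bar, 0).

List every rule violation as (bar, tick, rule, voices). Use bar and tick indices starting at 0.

bar 0: v0=C3 v1=C4 v2=E4 v3=G4 downbeat P5
bar 1: v0=E3 v1=C4 v2=D4 v3=D4 downbeat m7
bar 2: v0=G3 v1=B3 v2=F4 v3=A4 downbeat M2
bar 3: v0=A3 v1=A4 v2=E4 v3=E5 downbeat P5
bar 4: v0=G3 v1=D4 v2=G4 v3=F4 downbeat m7
bar 5: v0=F3 v1=G4 v2=A4 v3=G4 downbeat M2
bar 6: v0=D3 v1=B3 v2=D4 v3=F4 downbeat m3
bar 7: v0=C3 v1=C4 v2=E4 v3=G4 downbeat P5
  -> R5 @ bar 0 tick 0 v(0, 2): opens on M3
  -> R2 @ bar 1 tick 0 v(2, 3): E4/G4 m3 -> D4/D4 P1 similar
  -> R4 @ bar 1 tick 0 v(0, 2): E3/D4 m7 untreated
  -> R4 @ bar 1 tick 0 v(0, 3): E3/D4 m7 untreated
  -> R4 @ bar 2 tick 0 v(0, 2): G3/F4 m7 untreated
  -> R4 @ bar 2 tick 0 v(0, 3): G3/A4 M2 untreated
  -> R2 @ bar 3 tick 0 v(0, 1): G3/B3 M3 -> A3/A4 P8 similar
  -> R2 @ bar 3 tick 0 v(0, 3): G3/A4 M2 -> A3/E5 P5 similar
  -> R2 @ bar 3 tick 0 v(1, 3): B3/A4 m7 -> A4/E5 P5 similar
  -> R3 @ bar 3 tick 0 v(1, 2): A4 above E4
  -> R7 @ bar 3 tick 0 v(1,): B3->A4 leap 10st
  -> R3 @ bar 3 tick 1 v(1, 2): A4 above E4
  -> R3 @ bar 3 tick 2 v(1, 2): A4 above E4
  -> R3 @ bar 3 tick 3 v(1, 2): A4 above E4
  -> R2 @ bar 4 tick 0 v(0, 1): A3/A4 P8 -> G3/D4 P5 similar
  -> R3 @ bar 4 tick 0 v(2, 3): G4 above F4
  -> R4 @ bar 4 tick 0 v(0, 3): G3/F4 m7 untreated
  -> R7 @ bar 4 tick 0 v(3,): E5->F4 leap 11st
  -> R3 @ bar 4 tick 1 v(2, 3): G4 above F4
  -> R3 @ bar 4 tick 2 v(2, 3): G4 above F4
  -> R3 @ bar 4 tick 3 v(2, 3): G4 above F4
  -> R2 @ bar 5 tick 0 v(1, 3): D4/F4 m3 -> G4/G4 P1 similar
  -> R3 @ bar 5 tick 0 v(2, 3): A4 above G4
  -> R4 @ bar 5 tick 0 v(0, 1): F3/G4 M2 untreated
  -> R4 @ bar 5 tick 0 v(0, 3): F3/G4 M2 untreated
  -> R3 @ bar 5 tick 1 v(2, 3): A4 above G4
  -> R3 @ bar 5 tick 2 v(2, 3): A4 above G4
  -> R3 @ bar 5 tick 3 v(2, 3): A4 above G4
  -> R2 @ bar 6 tick 0 v(0, 2): F3/A4 M3 -> D3/D4 P8 similar
  -> R8 @ bar 6 tick 0 v(0, 2): penult P8 not 3rd/6th
  -> R2 @ bar 7 tick 0 v(1, 3): B3/F4 TT -> C4/G4 P5 similar
  -> R6 @ bar 7 tick 3 v(0, 2): closes on M3

(0, 0, R5, (0, 2))
(1, 0, R2, (2, 3))
(1, 0, R4, (0, 2))
(1, 0, R4, (0, 3))
(2, 0, R4, (0, 2))
(2, 0, R4, (0, 3))
(3, 0, R2, (0, 1))
(3, 0, R2, (0, 3))
(3, 0, R2, (1, 3))
(3, 0, R3, (1, 2))
(3, 0, R7, (1,))
(3, 1, R3, (1, 2))
(3, 2, R3, (1, 2))
(3, 3, R3, (1, 2))
(4, 0, R2, (0, 1))
(4, 0, R3, (2, 3))
(4, 0, R4, (0, 3))
(4, 0, R7, (3,))
(4, 1, R3, (2, 3))
(4, 2, R3, (2, 3))
(4, 3, R3, (2, 3))
(5, 0, R2, (1, 3))
(5, 0, R3, (2, 3))
(5, 0, R4, (0, 1))
(5, 0, R4, (0, 3))
(5, 1, R3, (2, 3))
(5, 2, R3, (2, 3))
(5, 3, R3, (2, 3))
(6, 0, R2, (0, 2))
(6, 0, R8, (0, 2))
(7, 0, R2, (1, 3))
(7, 3, R6, (0, 2))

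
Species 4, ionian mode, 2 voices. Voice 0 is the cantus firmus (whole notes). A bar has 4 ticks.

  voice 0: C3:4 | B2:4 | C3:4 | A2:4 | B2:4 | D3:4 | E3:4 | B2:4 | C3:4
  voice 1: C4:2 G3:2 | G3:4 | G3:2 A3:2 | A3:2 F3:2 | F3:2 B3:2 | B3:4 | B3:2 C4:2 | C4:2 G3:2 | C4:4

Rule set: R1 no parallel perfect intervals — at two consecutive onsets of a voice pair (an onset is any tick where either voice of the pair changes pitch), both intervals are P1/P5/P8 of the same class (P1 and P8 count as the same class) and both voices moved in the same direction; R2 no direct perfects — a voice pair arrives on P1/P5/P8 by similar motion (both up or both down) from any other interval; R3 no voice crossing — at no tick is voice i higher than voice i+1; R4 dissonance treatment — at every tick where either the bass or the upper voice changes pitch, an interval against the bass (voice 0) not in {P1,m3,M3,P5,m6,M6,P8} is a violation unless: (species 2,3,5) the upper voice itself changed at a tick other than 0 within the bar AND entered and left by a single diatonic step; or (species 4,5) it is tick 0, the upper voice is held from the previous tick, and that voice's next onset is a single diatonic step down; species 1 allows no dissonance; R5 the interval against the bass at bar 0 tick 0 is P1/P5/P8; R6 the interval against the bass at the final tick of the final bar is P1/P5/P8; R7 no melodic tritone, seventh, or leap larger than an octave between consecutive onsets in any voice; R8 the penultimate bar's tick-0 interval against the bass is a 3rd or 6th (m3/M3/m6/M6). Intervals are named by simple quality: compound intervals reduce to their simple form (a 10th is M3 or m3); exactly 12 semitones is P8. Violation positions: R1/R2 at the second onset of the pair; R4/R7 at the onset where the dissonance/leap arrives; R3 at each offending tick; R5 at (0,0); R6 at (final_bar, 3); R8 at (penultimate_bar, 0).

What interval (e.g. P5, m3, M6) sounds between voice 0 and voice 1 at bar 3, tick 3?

m6

voice 0=A2 voice 1=F3 -> m6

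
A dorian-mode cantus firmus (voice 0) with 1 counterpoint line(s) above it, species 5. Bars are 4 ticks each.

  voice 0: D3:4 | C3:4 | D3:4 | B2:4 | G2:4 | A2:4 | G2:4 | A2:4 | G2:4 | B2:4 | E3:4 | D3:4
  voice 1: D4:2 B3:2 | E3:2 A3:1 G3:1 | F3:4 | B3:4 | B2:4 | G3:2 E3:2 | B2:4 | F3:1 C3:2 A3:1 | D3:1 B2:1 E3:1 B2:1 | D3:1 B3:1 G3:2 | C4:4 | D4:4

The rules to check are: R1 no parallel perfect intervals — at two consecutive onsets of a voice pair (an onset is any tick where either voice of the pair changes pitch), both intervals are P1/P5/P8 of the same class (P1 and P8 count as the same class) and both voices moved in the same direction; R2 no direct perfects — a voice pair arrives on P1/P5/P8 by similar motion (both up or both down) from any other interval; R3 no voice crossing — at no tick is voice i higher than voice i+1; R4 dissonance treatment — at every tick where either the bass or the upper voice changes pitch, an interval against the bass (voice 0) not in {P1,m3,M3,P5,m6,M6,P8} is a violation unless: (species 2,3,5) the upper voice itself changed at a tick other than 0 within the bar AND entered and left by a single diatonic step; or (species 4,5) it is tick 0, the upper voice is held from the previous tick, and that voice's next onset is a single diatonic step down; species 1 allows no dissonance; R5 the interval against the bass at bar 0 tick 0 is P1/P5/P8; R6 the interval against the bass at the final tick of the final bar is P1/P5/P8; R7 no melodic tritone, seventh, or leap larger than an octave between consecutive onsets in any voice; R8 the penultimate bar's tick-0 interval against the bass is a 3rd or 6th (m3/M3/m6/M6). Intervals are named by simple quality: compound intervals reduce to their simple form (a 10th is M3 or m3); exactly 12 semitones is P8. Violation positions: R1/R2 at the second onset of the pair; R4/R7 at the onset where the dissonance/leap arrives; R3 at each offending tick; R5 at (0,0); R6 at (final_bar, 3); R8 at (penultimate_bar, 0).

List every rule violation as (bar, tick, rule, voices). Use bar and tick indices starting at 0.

(3, 0, R7, (1,))
(5, 0, R4, (0, 1))
(7, 0, R7, (1,))
(8, 0, R2, (0, 1))

bar 0: v0=D3 v1=D4 downbeat P8
bar 1: v0=C3 v1=E3 downbeat M3
bar 2: v0=D3 v1=F3 downbeat m3
bar 3: v0=B2 v1=B3 downbeat P8
bar 4: v0=G2 v1=B2 downbeat M3
bar 5: v0=A2 v1=G3 downbeat m7
bar 6: v0=G2 v1=B2 downbeat M3
bar 7: v0=A2 v1=F3 downbeat m6
bar 8: v0=G2 v1=D3 downbeat P5
bar 9: v0=B2 v1=D3 downbeat m3
bar 10: v0=E3 v1=C4 downbeat m6
bar 11: v0=D3 v1=D4 downbeat P8
  -> R7 @ bar 3 tick 0 v(1,): F3->B3 leap 6st
  -> R4 @ bar 5 tick 0 v(0, 1): A2/G3 m7 untreated
  -> R7 @ bar 7 tick 0 v(1,): B2->F3 leap 6st
  -> R2 @ bar 8 tick 0 v(0, 1): A2/A3 P8 -> G2/D3 P5 similar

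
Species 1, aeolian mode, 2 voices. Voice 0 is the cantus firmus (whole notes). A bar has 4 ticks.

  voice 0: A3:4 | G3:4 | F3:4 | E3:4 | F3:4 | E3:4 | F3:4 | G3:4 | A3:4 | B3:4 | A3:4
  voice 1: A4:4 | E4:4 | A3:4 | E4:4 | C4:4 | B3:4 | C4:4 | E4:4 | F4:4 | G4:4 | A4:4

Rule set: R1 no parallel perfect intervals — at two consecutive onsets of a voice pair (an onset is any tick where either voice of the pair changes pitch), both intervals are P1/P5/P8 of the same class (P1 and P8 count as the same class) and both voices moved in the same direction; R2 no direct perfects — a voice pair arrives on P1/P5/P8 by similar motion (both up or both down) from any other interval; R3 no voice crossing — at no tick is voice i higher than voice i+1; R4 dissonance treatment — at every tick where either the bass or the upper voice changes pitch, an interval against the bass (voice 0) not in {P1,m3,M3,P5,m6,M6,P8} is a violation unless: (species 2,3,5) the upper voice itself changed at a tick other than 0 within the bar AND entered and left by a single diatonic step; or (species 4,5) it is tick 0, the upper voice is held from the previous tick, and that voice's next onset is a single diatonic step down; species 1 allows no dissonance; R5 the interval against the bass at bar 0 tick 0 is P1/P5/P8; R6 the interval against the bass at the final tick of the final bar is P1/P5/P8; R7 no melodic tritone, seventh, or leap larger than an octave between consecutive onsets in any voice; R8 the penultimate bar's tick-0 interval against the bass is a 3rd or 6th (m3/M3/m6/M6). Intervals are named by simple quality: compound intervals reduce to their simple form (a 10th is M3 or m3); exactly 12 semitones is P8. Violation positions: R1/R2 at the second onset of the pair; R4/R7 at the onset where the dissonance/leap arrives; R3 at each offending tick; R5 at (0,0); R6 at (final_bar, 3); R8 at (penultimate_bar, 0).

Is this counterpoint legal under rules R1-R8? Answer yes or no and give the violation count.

No (2 violations)

bar 0: v0=A3 v1=A4 (P8)
bar 1: v0=G3 v1=E4 (M6)
bar 2: v0=F3 v1=A3 (M3)
bar 3: v0=E3 v1=E4 (P8)
bar 4: v0=F3 v1=C4 (P5)
bar 5: v0=E3 v1=B3 (P5)
bar 6: v0=F3 v1=C4 (P5)
bar 7: v0=G3 v1=E4 (M6)
bar 8: v0=A3 v1=F4 (m6)
bar 9: v0=B3 v1=G4 (m6)
bar 10: v0=A3 v1=A4 (P8)
  R1 @ bar5.0: F3/C4 P5 -> E3/B3 P5 similar
  R1 @ bar6.0: E3/B3 P5 -> F3/C4 P5 similar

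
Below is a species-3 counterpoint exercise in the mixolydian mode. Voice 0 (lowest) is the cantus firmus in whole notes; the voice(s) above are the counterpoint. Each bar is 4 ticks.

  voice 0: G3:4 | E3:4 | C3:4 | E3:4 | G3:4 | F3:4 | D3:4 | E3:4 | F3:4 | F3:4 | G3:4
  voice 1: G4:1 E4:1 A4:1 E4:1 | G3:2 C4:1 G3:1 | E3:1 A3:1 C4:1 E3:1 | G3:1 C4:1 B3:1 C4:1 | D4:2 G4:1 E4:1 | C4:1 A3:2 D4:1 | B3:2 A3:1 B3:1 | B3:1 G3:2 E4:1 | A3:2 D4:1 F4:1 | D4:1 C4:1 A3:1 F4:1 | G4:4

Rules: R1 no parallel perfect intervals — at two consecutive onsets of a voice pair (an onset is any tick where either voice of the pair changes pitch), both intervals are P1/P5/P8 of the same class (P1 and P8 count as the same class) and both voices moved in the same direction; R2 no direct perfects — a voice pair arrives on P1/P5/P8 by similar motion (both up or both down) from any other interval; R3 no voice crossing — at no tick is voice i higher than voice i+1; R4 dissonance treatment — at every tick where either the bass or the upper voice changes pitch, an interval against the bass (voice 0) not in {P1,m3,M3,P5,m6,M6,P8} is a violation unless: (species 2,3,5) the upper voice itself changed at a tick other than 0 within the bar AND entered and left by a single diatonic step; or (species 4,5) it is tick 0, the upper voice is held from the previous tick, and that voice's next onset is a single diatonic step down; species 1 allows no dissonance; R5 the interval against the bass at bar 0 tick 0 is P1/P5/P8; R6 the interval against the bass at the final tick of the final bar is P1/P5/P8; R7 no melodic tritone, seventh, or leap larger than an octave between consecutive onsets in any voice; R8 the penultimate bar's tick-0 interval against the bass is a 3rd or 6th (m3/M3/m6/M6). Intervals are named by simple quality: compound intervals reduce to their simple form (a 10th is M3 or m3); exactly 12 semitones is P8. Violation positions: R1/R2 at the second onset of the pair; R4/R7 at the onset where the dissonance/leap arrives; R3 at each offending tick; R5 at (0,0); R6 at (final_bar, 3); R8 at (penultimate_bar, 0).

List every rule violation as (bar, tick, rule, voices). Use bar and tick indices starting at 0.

bar 0: v0=G3 v1=G4 downbeat P8
bar 1: v0=E3 v1=G3 downbeat m3
bar 2: v0=C3 v1=E3 downbeat M3
bar 3: v0=E3 v1=G3 downbeat m3
bar 4: v0=G3 v1=D4 downbeat P5
bar 5: v0=F3 v1=C4 downbeat P5
bar 6: v0=D3 v1=B3 downbeat M6
bar 7: v0=E3 v1=B3 downbeat P5
bar 8: v0=F3 v1=A3 downbeat M3
bar 9: v0=F3 v1=D4 downbeat M6
bar 10: v0=G3 v1=G4 downbeat P8
  -> R4 @ bar 0 tick 2 v(0, 1): G3/A4 M2 untreated
  -> R2 @ bar 4 tick 0 v(0, 1): E3/C4 m6 -> G3/D4 P5 similar
  -> R2 @ bar 5 tick 0 v(0, 1): G3/E4 M6 -> F3/C4 P5 similar
  -> R1 @ bar 10 tick 0 v(0, 1): F3/F4 P8 -> G3/G4 P8 similar

(0, 2, R4, (0, 1))
(4, 0, R2, (0, 1))
(5, 0, R2, (0, 1))
(10, 0, R1, (0, 1))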